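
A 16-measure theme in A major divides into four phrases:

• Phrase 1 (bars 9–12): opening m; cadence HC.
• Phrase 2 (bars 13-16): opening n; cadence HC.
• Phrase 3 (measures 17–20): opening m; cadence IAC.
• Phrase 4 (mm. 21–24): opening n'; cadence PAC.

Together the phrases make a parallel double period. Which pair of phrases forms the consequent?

In a double period the first pair of phrases (ending half cadence) is the large antecedent and the second pair (ending perfect authentic cadence) is the large consequent; the consequent is phrases 3 and 4.

phrases 3 and 4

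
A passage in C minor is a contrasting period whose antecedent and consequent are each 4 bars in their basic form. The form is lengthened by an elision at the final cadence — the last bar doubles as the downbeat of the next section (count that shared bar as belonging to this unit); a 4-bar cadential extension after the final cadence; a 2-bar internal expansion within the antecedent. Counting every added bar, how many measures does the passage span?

Basic contrasting period: 4 + 4 = 8 bars.
8 (basic form) + 4 (cadential extension) + 2 (internal expansion) = 14.
The elision shares a bar with the next section but does not change this unit's count.

14 measures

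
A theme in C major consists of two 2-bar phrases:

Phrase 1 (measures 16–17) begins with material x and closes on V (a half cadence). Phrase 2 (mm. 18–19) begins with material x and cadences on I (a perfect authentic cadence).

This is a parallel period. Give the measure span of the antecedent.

measures 16–17

The phrase ending with the weaker cadence (half cadence) is the antecedent; the one ending more conclusively (perfect authentic cadence) is the consequent. The antecedent is measures 16–17.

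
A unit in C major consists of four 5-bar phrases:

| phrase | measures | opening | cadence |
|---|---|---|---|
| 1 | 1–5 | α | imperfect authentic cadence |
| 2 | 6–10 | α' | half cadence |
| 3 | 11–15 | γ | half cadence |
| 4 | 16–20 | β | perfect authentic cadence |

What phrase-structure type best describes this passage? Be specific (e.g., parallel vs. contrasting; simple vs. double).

Four phrases in two halves: the first half (mm. 1–10) ends with a half cadence, the second (bars 11–20) with a perfect authentic cadence — a large antecedent–consequent pair, i.e. a double period.
Phrase 3 begins with different material from phrase 1, making it contrasting.

contrasting double period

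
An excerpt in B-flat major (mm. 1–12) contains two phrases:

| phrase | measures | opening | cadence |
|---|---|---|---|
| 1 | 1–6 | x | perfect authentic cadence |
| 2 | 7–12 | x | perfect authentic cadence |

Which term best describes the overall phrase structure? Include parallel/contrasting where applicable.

Both phrases have the same opening (x) and the same cadence (perfect authentic cadence): the second is a restatement, not a consequent, so this is a repeated phrase rather than a period.

repeated phrase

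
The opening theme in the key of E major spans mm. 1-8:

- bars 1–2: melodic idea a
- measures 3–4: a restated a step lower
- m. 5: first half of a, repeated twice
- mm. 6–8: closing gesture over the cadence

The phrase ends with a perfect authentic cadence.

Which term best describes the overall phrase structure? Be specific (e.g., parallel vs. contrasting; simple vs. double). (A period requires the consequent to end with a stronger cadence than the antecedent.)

Basic idea (mm. 1–2) + its repetition (mm. 3–4) form the presentation; fragmentation and cadence (measures 5-8) form the continuation — the 8-bar whole is a sentence.

sentence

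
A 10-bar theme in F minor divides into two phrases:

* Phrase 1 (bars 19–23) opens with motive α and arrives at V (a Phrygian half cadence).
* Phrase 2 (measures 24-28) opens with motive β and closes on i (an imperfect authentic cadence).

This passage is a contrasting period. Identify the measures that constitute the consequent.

The antecedent is the phrase ending with the weaker cadence (Phrygian half cadence, phrase 1) and the consequent the one ending more conclusively (imperfect authentic cadence, phrase 2); the consequent is mm. 24–28.

measures 24–28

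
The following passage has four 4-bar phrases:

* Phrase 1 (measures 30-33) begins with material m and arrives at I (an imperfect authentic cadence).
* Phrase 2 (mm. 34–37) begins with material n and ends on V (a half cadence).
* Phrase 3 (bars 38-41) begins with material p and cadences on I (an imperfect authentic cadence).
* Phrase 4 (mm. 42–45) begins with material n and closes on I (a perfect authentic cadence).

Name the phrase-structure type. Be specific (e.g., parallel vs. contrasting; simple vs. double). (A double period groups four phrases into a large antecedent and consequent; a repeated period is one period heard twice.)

Four phrases in two halves: the first half (mm. 30–37) ends with a half cadence, the second (mm. 38–45) with a perfect authentic cadence — a large antecedent–consequent pair, i.e. a double period.
Phrase 3 begins with different material from phrase 1, making it contrasting.

contrasting double period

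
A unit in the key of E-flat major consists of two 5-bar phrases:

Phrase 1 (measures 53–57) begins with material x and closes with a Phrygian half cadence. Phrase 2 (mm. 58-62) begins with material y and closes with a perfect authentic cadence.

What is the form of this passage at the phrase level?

contrasting period

Phrase 1 ends with a Phrygian half cadence (weaker) and phrase 2 with a perfect authentic cadence (stronger): antecedent + consequent = a period.
The two phrases open with different material (x / y), so the period is contrasting.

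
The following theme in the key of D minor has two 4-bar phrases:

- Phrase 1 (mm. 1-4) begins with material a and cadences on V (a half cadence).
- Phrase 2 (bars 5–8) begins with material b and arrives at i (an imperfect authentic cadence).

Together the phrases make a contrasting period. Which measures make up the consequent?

The phrase ending with the weaker cadence (half cadence) is the antecedent; the one ending more conclusively (imperfect authentic cadence) is the consequent. The consequent is measures 5–8.

measures 5–8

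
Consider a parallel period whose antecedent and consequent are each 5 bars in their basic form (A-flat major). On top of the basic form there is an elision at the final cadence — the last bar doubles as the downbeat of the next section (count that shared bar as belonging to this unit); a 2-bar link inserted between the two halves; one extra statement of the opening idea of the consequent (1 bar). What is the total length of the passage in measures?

13 measures

Basic parallel period: 5 + 5 = 10 bars.
10 (basic form) + 2 (link) + 1 (extra statement) = 13.
The elision shares a bar with the next section but does not change this unit's count.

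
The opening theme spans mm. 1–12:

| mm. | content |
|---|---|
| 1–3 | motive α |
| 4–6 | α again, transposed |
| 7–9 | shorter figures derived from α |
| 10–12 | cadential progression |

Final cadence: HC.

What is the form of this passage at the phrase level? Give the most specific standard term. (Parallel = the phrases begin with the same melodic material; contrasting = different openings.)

Basic idea (measures 1–3) + its repetition (mm. 4-6) form the presentation; fragmentation and cadence (mm. 7–12) form the continuation — the 12-bar whole is a sentence.

sentence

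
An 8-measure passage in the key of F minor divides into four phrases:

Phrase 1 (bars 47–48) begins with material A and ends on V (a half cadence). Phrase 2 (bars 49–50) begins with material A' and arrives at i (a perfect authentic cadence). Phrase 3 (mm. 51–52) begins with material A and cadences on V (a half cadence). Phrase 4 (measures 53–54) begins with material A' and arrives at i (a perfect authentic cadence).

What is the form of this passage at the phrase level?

repeated period

The cadence pattern HC–PAC–HC–PAC is weak–strong twice, and phrases 3–4 restate phrases 1–2: a period heard twice, not a double period (which would end weakly at phrase 2).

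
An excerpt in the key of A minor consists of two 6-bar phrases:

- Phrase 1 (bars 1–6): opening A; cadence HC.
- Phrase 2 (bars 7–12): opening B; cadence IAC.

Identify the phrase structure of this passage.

contrasting period

Phrase 1 ends with a half cadence (weaker) and phrase 2 with an imperfect authentic cadence (stronger): antecedent + consequent = a period.
The two phrases open with different material (A / B), so the period is contrasting.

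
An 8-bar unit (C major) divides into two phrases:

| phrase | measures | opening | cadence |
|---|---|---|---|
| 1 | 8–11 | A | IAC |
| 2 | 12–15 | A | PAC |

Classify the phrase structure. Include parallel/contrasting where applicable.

Phrase 1 ends with an imperfect authentic cadence (weaker) and phrase 2 with a perfect authentic cadence (stronger): antecedent + consequent = a period.
The two phrases open with the same material (A / A), so the period is parallel.

parallel period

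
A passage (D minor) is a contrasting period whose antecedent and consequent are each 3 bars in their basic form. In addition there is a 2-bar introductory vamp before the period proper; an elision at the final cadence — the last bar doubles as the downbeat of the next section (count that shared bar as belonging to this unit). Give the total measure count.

8 measures

Basic contrasting period: 3 + 3 = 6 bars.
6 (basic form) + 2 (introduction) = 8.
The elision shares a bar with the next section but does not change this unit's count.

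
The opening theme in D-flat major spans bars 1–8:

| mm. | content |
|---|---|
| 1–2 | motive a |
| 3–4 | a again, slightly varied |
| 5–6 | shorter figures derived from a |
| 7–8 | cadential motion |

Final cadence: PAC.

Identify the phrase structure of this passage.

Basic idea (mm. 1-2) + its repetition (bars 3-4) form the presentation; fragmentation and cadence (bars 5-8) form the continuation — the 8-bar whole is a sentence.

sentence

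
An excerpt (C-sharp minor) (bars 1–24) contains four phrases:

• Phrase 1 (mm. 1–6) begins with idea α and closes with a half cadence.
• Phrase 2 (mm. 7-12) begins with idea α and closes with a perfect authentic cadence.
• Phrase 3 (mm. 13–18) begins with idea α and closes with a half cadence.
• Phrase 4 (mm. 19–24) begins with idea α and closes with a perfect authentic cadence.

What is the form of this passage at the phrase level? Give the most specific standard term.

repeated period

The cadence pattern HC–PAC–HC–PAC is weak–strong twice, and phrases 3–4 restate phrases 1–2: a period heard twice, not a double period (which would end weakly at phrase 2).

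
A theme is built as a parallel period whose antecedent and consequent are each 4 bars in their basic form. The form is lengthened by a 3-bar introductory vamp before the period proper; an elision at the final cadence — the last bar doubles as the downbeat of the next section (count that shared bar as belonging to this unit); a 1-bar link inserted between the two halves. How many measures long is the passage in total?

Basic parallel period: 4 + 4 = 8 bars.
8 (basic form) + 3 (introduction) + 1 (link) = 12.
The elision shares a bar with the next section but does not change this unit's count.

12 measures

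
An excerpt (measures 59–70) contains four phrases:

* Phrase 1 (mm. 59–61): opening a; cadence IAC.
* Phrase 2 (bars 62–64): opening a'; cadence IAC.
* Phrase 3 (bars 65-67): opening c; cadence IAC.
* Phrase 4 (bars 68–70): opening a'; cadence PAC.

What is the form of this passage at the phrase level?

contrasting double period

Four phrases in two halves: the first half (measures 59-64) ends with an imperfect authentic cadence, the second (mm. 65–70) with a perfect authentic cadence — a large antecedent–consequent pair, i.e. a double period.
Phrase 3 begins with different material from phrase 1, making it contrasting.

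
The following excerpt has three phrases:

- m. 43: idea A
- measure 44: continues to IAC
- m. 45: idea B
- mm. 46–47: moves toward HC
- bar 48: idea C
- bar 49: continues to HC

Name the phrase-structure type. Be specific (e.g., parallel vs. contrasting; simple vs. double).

The final phrase closes with a half cadence, which is not stronger than the preceding half cadence; the 3 phrases lack an overall antecedent–consequent design and so form a phrase group.

phrase group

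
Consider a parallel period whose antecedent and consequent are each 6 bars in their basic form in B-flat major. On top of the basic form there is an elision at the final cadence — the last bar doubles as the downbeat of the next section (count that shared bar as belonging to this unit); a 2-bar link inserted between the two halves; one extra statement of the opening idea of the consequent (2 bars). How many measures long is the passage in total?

16 measures

Basic parallel period: 6 + 6 = 12 bars.
12 (basic form) + 2 (link) + 2 (extra statement) = 16.
The elision shares a bar with the next section but does not change this unit's count.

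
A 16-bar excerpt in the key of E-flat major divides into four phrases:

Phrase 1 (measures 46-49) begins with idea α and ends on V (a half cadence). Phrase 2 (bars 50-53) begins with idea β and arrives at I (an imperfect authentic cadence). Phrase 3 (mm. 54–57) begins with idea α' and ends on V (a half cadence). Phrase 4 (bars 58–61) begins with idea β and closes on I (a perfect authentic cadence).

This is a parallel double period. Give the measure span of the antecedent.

In a double period the first pair of phrases (ending imperfect authentic cadence) is the large antecedent and the second pair (ending perfect authentic cadence) is the large consequent; the antecedent is measures 46–53.

measures 46–53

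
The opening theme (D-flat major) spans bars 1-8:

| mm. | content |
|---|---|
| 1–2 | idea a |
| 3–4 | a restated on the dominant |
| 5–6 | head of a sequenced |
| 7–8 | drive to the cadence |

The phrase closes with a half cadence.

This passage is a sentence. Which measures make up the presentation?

measures 1–4

The presentation of a sentence is the basic idea (measures 1–2) plus its repetition (measures 3-4); the presentation is therefore mm. 1–4.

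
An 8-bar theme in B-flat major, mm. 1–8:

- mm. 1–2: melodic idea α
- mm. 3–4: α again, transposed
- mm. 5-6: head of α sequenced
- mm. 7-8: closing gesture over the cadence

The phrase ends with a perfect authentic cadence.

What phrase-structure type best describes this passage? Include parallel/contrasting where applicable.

Basic idea (measures 1–2) + its repetition (bars 3–4) form the presentation; fragmentation and cadence (mm. 5–8) form the continuation — the 8-bar whole is a sentence.

sentence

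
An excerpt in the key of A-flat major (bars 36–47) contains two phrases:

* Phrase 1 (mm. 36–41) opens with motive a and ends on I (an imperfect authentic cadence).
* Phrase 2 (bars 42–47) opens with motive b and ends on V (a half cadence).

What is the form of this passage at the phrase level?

The second phrase closes with a half cadence, which is not stronger than the first phrase's imperfect authentic cadence; without a weak→strong cadential pair there is no antecedent–consequent relationship, so this is a phrase group rather than a period.

phrase group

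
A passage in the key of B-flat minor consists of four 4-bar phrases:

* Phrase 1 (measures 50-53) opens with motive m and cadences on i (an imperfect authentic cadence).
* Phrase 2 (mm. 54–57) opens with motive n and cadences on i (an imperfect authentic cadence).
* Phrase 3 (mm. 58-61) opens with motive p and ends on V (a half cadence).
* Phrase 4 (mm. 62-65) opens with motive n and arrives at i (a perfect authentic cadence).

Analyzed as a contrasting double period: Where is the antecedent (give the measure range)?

In a double period the four phrases pair into a large antecedent (phrases 1–2, ending imperfect authentic cadence) and a large consequent (phrases 3–4, ending perfect authentic cadence). The antecedent spans mm. 50-57.

measures 50–57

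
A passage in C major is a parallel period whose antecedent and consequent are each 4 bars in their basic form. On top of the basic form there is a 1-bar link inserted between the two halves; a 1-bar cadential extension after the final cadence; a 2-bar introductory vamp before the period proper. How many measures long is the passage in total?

Basic parallel period: 4 + 4 = 8 bars.
8 (basic form) + 1 (link) + 1 (cadential extension) + 2 (introduction) = 12.

12 measures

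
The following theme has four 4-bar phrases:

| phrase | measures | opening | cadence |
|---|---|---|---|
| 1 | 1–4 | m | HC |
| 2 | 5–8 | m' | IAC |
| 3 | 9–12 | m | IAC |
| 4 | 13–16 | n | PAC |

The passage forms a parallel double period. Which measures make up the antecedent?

In a double period the four phrases pair into a large antecedent (phrases 1–2, ending imperfect authentic cadence) and a large consequent (phrases 3–4, ending perfect authentic cadence). The antecedent spans mm. 1-8.

measures 1–8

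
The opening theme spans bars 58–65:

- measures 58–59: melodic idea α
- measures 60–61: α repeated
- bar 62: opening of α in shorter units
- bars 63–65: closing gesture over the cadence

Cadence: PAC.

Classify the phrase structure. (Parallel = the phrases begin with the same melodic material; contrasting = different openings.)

sentence

Basic idea (bars 58-59) + its repetition (bars 60–61) form the presentation; fragmentation and cadence (measures 62-65) form the continuation — the 8-bar whole is a sentence.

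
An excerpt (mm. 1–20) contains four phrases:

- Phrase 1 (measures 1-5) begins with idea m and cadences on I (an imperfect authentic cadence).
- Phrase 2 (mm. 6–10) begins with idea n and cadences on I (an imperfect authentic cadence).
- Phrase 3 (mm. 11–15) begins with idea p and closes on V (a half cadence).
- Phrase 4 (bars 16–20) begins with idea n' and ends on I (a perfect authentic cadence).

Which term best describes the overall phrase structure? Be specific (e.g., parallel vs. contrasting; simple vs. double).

contrasting double period

Four phrases in two halves: the first half (measures 1–10) ends with an imperfect authentic cadence, the second (mm. 11-20) with a perfect authentic cadence — a large antecedent–consequent pair, i.e. a double period.
Phrase 3 begins with different material from phrase 1, making it contrasting.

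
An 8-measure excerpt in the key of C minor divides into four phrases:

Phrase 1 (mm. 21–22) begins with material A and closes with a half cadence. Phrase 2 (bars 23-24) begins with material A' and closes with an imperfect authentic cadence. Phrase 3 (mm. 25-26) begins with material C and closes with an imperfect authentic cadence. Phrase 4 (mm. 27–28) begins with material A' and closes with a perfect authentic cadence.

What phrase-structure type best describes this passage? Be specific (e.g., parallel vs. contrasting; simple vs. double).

contrasting double period

Four phrases in two halves: the first half (mm. 21–24) ends with an imperfect authentic cadence, the second (mm. 25-28) with a perfect authentic cadence — a large antecedent–consequent pair, i.e. a double period.
Phrase 3 begins with different material from phrase 1, making it contrasting.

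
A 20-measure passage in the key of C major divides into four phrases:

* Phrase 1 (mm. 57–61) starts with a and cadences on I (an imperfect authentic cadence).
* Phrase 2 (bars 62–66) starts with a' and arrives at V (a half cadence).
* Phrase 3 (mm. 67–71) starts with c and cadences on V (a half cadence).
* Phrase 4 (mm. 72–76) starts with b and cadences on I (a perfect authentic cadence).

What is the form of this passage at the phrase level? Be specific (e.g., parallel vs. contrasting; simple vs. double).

contrasting double period

Four phrases in two halves: the first half (measures 57–66) ends with a half cadence, the second (bars 67–76) with a perfect authentic cadence — a large antecedent–consequent pair, i.e. a double period.
Phrase 3 begins with different material from phrase 1, making it contrasting.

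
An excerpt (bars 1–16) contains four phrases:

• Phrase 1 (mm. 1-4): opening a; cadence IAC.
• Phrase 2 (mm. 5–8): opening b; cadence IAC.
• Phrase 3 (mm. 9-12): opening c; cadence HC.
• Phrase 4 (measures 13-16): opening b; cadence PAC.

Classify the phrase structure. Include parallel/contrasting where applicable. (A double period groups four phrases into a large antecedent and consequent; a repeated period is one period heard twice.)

Four phrases in two halves: the first half (measures 1–8) ends with an imperfect authentic cadence, the second (mm. 9–16) with a perfect authentic cadence — a large antecedent–consequent pair, i.e. a double period.
Phrase 3 begins with different material from phrase 1, making it contrasting.

contrasting double period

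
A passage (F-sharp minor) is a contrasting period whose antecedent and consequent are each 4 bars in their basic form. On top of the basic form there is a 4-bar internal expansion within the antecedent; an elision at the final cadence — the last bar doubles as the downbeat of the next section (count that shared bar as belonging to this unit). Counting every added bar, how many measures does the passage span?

Basic contrasting period: 4 + 4 = 8 bars.
8 (basic form) + 4 (internal expansion) = 12.
The elision shares a bar with the next section but does not change this unit's count.

12 measures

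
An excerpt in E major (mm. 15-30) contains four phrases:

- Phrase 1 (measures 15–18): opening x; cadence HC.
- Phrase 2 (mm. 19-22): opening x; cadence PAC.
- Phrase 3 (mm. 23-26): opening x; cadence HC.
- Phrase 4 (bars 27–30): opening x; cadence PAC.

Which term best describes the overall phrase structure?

repeated period

The cadence pattern HC–PAC–HC–PAC is weak–strong twice, and phrases 3–4 restate phrases 1–2: a period heard twice, not a double period (which would end weakly at phrase 2).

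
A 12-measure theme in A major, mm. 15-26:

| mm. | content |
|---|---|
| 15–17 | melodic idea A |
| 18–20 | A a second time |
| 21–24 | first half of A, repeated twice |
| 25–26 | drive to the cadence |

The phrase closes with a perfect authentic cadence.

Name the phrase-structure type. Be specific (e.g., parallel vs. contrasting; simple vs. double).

sentence

Basic idea (measures 15–17) + its repetition (mm. 18-20) form the presentation; fragmentation and cadence (measures 21–26) form the continuation — the 12-bar whole is a sentence.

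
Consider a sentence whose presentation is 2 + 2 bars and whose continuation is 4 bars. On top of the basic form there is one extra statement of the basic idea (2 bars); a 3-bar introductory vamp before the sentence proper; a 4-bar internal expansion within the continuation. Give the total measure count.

Basic sentence: 2 + 2 + 4 = 8 bars.
8 (basic form) + 2 (extra statement) + 3 (introduction) + 4 (internal expansion) = 17.

17 measures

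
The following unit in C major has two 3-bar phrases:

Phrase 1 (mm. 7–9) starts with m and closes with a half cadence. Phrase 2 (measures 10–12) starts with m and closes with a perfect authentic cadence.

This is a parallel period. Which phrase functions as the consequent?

phrase 2

The phrase ending with the weaker cadence (half cadence) is the antecedent; the one ending more conclusively (perfect authentic cadence) is the consequent. The consequent is phrase 2.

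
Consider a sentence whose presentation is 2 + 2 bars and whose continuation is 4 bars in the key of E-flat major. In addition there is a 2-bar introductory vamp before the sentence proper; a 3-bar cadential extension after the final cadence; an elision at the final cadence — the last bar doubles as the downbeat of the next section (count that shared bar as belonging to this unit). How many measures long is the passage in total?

13 measures

Basic sentence: 2 + 2 + 4 = 8 bars.
8 (basic form) + 2 (introduction) + 3 (cadential extension) = 13.
The elision shares a bar with the next section but does not change this unit's count.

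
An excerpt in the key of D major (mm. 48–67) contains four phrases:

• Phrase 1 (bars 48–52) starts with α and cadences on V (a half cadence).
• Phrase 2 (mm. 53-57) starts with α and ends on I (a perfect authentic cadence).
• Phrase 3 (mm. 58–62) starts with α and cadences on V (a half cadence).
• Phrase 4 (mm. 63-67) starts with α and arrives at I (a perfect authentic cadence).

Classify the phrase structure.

The cadence pattern HC–PAC–HC–PAC is weak–strong twice, and phrases 3–4 restate phrases 1–2: a period heard twice, not a double period (which would end weakly at phrase 2).

repeated period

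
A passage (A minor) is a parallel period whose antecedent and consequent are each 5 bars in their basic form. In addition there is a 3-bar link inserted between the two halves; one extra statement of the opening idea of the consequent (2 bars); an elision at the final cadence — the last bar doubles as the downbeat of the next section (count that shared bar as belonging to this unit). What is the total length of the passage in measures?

15 measures

Basic parallel period: 5 + 5 = 10 bars.
10 (basic form) + 3 (link) + 2 (extra statement) = 15.
The elision shares a bar with the next section but does not change this unit's count.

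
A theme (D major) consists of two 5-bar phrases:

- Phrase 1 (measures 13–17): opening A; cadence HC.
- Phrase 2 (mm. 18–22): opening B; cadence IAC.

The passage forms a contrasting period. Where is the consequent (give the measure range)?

The antecedent is the phrase ending with the weaker cadence (half cadence, phrase 1) and the consequent the one ending more conclusively (imperfect authentic cadence, phrase 2); the consequent is bars 18–22.

measures 18–22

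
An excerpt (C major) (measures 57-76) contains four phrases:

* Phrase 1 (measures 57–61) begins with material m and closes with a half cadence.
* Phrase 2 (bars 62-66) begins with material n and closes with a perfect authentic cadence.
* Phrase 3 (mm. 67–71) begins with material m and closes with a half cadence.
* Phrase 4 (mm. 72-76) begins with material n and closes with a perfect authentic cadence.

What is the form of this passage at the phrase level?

The cadence pattern HC–PAC–HC–PAC is weak–strong twice, and phrases 3–4 restate phrases 1–2: a period heard twice, not a double period (which would end weakly at phrase 2).

repeated period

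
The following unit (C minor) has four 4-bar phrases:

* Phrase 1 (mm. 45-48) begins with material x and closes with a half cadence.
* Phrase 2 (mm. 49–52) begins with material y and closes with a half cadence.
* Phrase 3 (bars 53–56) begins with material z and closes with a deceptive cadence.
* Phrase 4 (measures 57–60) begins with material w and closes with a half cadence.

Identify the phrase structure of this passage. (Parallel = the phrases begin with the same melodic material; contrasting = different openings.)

phrase group

Phrase 4 ends with a half cadence, no stronger than phrase 2's half cadence, so the four phrases do not form a double period; nor do phrases 3–4 duplicate 1–2, so it is not a repeated period. With no phrase reaching a conclusive cadence, the passage is a phrase group.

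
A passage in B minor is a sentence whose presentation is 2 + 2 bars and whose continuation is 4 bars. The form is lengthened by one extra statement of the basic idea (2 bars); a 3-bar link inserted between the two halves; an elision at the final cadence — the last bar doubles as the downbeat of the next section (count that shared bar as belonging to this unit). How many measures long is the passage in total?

Basic sentence: 2 + 2 + 4 = 8 bars.
8 (basic form) + 2 (extra statement) + 3 (link) = 13.
The elision shares a bar with the next section but does not change this unit's count.

13 measures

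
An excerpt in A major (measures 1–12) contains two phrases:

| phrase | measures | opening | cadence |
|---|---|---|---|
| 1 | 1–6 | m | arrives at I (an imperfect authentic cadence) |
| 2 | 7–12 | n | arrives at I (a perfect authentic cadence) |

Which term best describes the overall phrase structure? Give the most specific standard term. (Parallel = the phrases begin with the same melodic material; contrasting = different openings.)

contrasting period

Phrase 1 ends with an imperfect authentic cadence (weaker) and phrase 2 with a perfect authentic cadence (stronger): antecedent + consequent = a period.
The two phrases open with different material (m / n), so the period is contrasting.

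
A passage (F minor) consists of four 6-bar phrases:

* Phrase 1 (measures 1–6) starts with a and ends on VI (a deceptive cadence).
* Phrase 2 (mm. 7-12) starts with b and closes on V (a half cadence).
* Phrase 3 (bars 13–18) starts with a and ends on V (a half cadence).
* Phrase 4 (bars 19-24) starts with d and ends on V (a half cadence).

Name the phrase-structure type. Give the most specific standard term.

phrase group

Phrase 4 ends with a half cadence, no stronger than phrase 2's half cadence, so the four phrases do not form a double period; nor do phrases 3–4 duplicate 1–2, so it is not a repeated period. With no phrase reaching a conclusive cadence, the passage is a phrase group.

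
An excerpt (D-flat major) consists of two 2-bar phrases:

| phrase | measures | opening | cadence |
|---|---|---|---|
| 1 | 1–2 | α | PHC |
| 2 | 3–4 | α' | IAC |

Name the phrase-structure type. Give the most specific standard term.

parallel period

Phrase 1 ends with a Phrygian half cadence (weaker) and phrase 2 with an imperfect authentic cadence (stronger): antecedent + consequent = a period.
The two phrases open with the same material (α / α'), so the period is parallel.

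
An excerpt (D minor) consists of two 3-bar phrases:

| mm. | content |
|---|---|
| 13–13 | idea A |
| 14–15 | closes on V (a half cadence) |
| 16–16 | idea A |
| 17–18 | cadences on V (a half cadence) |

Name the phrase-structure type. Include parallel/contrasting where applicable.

Both phrases have the same opening (A) and the same cadence (half cadence): the second is a restatement, not a consequent, so this is a repeated phrase rather than a period.

repeated phrase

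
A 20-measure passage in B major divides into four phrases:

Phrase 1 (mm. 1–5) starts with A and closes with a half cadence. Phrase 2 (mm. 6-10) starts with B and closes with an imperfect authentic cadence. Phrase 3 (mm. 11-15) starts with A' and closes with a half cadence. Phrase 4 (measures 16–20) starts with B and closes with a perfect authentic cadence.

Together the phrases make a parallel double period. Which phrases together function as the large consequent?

In a double period the first pair of phrases (ending imperfect authentic cadence) is the large antecedent and the second pair (ending perfect authentic cadence) is the large consequent; the consequent is phrases 3 and 4.

phrases 3 and 4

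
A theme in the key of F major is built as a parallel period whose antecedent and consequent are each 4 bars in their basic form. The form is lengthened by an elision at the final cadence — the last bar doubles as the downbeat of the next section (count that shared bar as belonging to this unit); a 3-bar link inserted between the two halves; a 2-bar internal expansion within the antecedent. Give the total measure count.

13 measures

Basic parallel period: 4 + 4 = 8 bars.
8 (basic form) + 3 (link) + 2 (internal expansion) = 13.
The elision shares a bar with the next section but does not change this unit's count.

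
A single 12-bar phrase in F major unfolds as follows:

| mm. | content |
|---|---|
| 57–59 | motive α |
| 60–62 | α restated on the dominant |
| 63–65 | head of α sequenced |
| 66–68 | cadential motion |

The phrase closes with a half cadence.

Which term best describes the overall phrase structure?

Basic idea (measures 57–59) + its repetition (mm. 60–62) form the presentation; fragmentation and cadence (mm. 63–68) form the continuation — the 12-bar whole is a sentence.

sentence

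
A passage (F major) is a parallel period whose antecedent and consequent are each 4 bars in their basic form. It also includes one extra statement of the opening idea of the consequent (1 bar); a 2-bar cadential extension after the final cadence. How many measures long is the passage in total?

Basic parallel period: 4 + 4 = 8 bars.
8 (basic form) + 1 (extra statement) + 2 (cadential extension) = 11.

11 measures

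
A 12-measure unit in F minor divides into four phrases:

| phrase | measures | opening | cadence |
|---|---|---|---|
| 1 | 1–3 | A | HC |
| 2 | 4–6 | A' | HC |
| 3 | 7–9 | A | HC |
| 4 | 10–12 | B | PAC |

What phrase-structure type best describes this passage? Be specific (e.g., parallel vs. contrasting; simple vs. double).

Four phrases in two halves: the first half (bars 1–6) ends with a half cadence, the second (bars 7-12) with a perfect authentic cadence — a large antecedent–consequent pair, i.e. a double period.
Phrase 3 begins with the same material as phrase 1, making it parallel.

parallel double period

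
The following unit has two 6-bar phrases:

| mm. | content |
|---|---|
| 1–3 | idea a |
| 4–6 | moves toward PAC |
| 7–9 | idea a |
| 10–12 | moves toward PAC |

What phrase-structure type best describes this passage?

Both phrases have the same opening (a) and the same cadence (perfect authentic cadence): the second is a restatement, not a consequent, so this is a repeated phrase rather than a period.

repeated phrase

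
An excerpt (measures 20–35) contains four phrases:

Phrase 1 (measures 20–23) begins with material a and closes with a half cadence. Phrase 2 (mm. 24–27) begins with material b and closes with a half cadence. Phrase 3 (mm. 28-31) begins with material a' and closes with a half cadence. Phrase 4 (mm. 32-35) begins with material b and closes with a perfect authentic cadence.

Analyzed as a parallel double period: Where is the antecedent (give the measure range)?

In a double period the four phrases pair into a large antecedent (phrases 1–2, ending half cadence) and a large consequent (phrases 3–4, ending perfect authentic cadence). The antecedent spans measures 20-27.

measures 20–27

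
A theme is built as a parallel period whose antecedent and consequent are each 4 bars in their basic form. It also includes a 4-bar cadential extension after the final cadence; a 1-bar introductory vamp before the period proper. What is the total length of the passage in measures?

13 measures

Basic parallel period: 4 + 4 = 8 bars.
8 (basic form) + 4 (cadential extension) + 1 (introduction) = 13.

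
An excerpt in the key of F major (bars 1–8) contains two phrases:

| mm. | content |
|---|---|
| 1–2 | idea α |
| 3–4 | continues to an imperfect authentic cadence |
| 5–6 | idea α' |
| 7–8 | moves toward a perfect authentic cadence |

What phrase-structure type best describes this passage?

Phrase 1 ends with an imperfect authentic cadence (weaker) and phrase 2 with a perfect authentic cadence (stronger): antecedent + consequent = a period.
The two phrases open with the same material (α / α'), so the period is parallel.

parallel period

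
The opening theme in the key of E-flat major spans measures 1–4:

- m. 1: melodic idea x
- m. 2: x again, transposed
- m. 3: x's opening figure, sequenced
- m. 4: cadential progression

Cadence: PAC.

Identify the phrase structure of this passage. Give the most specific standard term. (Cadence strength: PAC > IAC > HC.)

Basic idea (m. 1) + its repetition (m. 2) form the presentation; fragmentation and cadence (measures 3–4) form the continuation — the 4-bar whole is a sentence.

sentence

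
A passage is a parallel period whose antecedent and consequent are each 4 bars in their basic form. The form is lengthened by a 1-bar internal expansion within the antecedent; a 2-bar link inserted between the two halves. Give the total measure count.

11 measures

Basic parallel period: 4 + 4 = 8 bars.
8 (basic form) + 1 (internal expansion) + 2 (link) = 11.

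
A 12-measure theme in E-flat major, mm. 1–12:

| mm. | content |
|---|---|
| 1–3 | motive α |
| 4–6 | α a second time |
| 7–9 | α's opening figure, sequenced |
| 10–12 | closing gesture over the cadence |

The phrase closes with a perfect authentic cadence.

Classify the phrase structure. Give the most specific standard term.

Basic idea (mm. 1-3) + its repetition (mm. 4–6) form the presentation; fragmentation and cadence (mm. 7-12) form the continuation — the 12-bar whole is a sentence.

sentence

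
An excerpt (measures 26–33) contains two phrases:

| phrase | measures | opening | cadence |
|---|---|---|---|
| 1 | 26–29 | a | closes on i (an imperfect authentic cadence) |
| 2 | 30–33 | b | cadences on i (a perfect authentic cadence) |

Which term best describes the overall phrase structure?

contrasting period

Phrase 1 ends with an imperfect authentic cadence (weaker) and phrase 2 with a perfect authentic cadence (stronger): antecedent + consequent = a period.
The two phrases open with different material (a / b), so the period is contrasting.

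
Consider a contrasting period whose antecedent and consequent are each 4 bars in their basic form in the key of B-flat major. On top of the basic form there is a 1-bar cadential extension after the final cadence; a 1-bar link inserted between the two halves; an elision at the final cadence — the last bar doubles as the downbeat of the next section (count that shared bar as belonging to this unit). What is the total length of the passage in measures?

Basic contrasting period: 4 + 4 = 8 bars.
8 (basic form) + 1 (cadential extension) + 1 (link) = 10.
The elision shares a bar with the next section but does not change this unit's count.

10 measures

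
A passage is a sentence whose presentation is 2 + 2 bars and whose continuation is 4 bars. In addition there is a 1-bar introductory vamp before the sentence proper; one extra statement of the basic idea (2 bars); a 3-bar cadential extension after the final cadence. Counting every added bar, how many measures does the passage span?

Basic sentence: 2 + 2 + 4 = 8 bars.
8 (basic form) + 1 (introduction) + 2 (extra statement) + 3 (cadential extension) = 14.

14 measures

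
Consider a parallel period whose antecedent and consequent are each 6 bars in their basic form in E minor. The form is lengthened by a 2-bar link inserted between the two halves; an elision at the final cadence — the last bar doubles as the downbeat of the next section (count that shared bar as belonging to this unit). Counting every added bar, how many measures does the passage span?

14 measures

Basic parallel period: 6 + 6 = 12 bars.
12 (basic form) + 2 (link) = 14.
The elision shares a bar with the next section but does not change this unit's count.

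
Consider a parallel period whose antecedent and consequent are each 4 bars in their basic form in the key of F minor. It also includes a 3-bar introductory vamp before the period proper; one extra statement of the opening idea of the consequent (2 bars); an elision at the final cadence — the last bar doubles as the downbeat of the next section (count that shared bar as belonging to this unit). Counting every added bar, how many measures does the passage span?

13 measures

Basic parallel period: 4 + 4 = 8 bars.
8 (basic form) + 3 (introduction) + 2 (extra statement) = 13.
The elision shares a bar with the next section but does not change this unit's count.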